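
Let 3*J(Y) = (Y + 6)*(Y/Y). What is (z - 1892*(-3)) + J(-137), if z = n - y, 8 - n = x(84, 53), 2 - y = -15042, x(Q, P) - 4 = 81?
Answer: -28466/3 ≈ -9488.7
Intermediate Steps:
x(Q, P) = 85 (x(Q, P) = 4 + 81 = 85)
y = 15044 (y = 2 - 1*(-15042) = 2 + 15042 = 15044)
n = -77 (n = 8 - 1*85 = 8 - 85 = -77)
J(Y) = 2 + Y/3 (J(Y) = ((Y + 6)*(Y/Y))/3 = ((6 + Y)*1)/3 = (6 + Y)/3 = 2 + Y/3)
z = -15121 (z = -77 - 1*15044 = -77 - 15044 = -15121)
(z - 1892*(-3)) + J(-137) = (-15121 - 1892*(-3)) + (2 + (⅓)*(-137)) = (-15121 + 5676) + (2 - 137/3) = -9445 - 131/3 = -28466/3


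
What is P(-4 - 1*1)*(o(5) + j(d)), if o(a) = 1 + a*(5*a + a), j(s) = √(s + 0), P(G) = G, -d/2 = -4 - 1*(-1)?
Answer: -755 - 5*√6 ≈ -767.25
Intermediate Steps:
d = 6 (d = -2*(-4 - 1*(-1)) = -2*(-4 + 1) = -2*(-3) = 6)
j(s) = √s
o(a) = 1 + 6*a² (o(a) = 1 + a*(6*a) = 1 + 6*a²)
P(-4 - 1*1)*(o(5) + j(d)) = (-4 - 1*1)*((1 + 6*5²) + √6) = (-4 - 1)*((1 + 6*25) + √6) = -5*((1 + 150) + √6) = -5*(151 + √6) = -755 - 5*√6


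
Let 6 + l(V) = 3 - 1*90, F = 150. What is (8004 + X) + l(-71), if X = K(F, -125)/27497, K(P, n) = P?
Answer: 217528917/27497 ≈ 7911.0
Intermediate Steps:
l(V) = -93 (l(V) = -6 + (3 - 1*90) = -6 + (3 - 90) = -6 - 87 = -93)
X = 150/27497 ≈ 0.0054551
(8004 + X) + l(-71) = (8004 + 150/27497) - 93 = 220086138/27497 - 93 = 217528917/27497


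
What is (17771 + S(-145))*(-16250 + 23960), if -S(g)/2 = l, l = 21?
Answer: 136690590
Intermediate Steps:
S(g) = -42 (S(g) = -2*21 = -42)
(17771 + S(-145))*(-16250 + 23960) = (17771 - 42)*(-16250 + 23960) = 17729*7710 = 136690590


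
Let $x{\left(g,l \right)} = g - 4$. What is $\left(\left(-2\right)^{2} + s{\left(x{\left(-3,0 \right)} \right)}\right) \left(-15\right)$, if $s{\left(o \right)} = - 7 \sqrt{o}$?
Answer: $-60 + 105 i \sqrt{7} \approx -60.0 + 277.8 i$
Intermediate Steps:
$x{\left(g,l \right)} = -4 + g$ ($x{\left(g,l \right)} = g - 4 = -4 + g$)
$\left(\left(-2\right)^{2} + s{\left(x{\left(-3,0 \right)} \right)}\right) \left(-15\right) = \left(\left(-2\right)^{2} - 7 \sqrt{-4 - 3}\right) \left(-15\right) = \left(4 - 7 \sqrt{-7}\right) \left(-15\right) = \left(4 - 7 i \sqrt{7}\right) \left(-15\right) = -60 + 105 i \sqrt{7}$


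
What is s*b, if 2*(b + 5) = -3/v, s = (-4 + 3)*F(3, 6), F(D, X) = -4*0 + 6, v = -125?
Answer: 3741/125 ≈ 29.928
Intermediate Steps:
F(D, X) = 6 (F(D, X) = 0 + 6 = 6)
s = -6 (s = (-4 + 3)*6 = -1*6 = -6)
b = -1247/250 (b = -5 + (-3/(-125))/2 = -5 + (-3*(-1/125))/2 = -5 + (½)*(3/125) = -5 + 3/250 = -1247/250 ≈ -4.9880)
s*b = -6*(-1247/250) = 3741/125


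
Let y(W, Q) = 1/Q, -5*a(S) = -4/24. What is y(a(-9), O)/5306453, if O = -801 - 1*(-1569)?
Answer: 1/4075355904 ≈ 2.4538e-10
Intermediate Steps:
a(S) = 1/30 (a(S) = -(-4)/(5*24) = -⅕*(-⅙) = 1/30)
O = 768 (O = -801 + 1569 = 768)
y(a(-9), O)/5306453 = 1/(768*5306453) = (1/768)*(1/5306453) = 1/4075355904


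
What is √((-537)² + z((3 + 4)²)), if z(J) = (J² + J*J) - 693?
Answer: √292478 ≈ 540.81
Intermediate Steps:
z(J) = -693 + 2*J² (z(J) = (J² + J²) - 693 = 2*J² - 693 = -693 + 2*J²)
√((-537)² + z((3 + 4)²)) = √((-537)² + (-693 + 2*((3 + 4)²)²)) = √(288369 + (-693 + 2*(7²)²)) = √(288369 + (-693 + 2*49²)) = √(288369 + (-693 + 2*2401)) = √(288369 + (-693 + 4802)) = √(288369 + 4109) = √292478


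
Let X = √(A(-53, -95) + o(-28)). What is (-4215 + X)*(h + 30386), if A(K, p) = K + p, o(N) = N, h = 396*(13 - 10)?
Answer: -133084410 + 126296*I*√11 ≈ -1.3308e+8 + 4.1888e+5*I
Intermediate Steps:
h = 1188 (h = 396*3 = 1188)
X = 4*I*√11 (X = √((-53 - 95) - 28) = √(-148 - 28) = √(-176) = 4*I*√11 ≈ 13.266*I)
(-4215 + X)*(h + 30386) = (-4215 + 4*I*√11)*(1188 + 30386) = (-4215 + 4*I*√11)*31574 = -133084410 + 126296*I*√11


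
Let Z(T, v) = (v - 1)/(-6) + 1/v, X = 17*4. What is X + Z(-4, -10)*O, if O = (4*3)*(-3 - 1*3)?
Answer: -284/5 ≈ -56.800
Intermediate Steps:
X = 68
Z(T, v) = ⅙ + 1/v - v/6 (Z(T, v) = (-1 + v)*(-⅙) + 1/v = (⅙ - v/6) + 1/v = ⅙ + 1/v - v/6)
O = -72 (O = 12*(-3 - 3) = 12*(-6) = -72)
X + Z(-4, -10)*O = 68 + ((⅙)*(6 - 1*(-10)*(-1 - 10))/(-10))*(-72) = 68 + ((⅙)*(-⅒)*(6 - 1*(-10)*(-11)))*(-72) = 68 + ((⅙)*(-⅒)*(6 - 110))*(-72) = 68 + ((⅙)*(-⅒)*(-104))*(-72) = 68 + (26/15)*(-72) = 68 - 624/5 = -284/5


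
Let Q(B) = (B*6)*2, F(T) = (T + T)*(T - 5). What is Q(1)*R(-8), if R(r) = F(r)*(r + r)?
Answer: -39936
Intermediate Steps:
F(T) = 2*T*(-5 + T) (F(T) = (2*T)*(-5 + T) = 2*T*(-5 + T))
Q(B) = 12*B (Q(B) = (6*B)*2 = 12*B)
R(r) = 4*r²*(-5 + r) (R(r) = (2*r*(-5 + r))*(r + r) = (2*r*(-5 + r))*(2*r) = 4*r²*(-5 + r))
Q(1)*R(-8) = (12*1)*(4*(-8)²*(-5 - 8)) = 12*(4*64*(-13)) = 12*(-3328) = -39936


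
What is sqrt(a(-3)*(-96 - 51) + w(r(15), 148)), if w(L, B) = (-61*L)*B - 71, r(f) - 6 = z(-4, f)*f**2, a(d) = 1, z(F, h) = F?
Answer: sqrt(8070814) ≈ 2840.9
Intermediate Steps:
r(f) = 6 - 4*f**2
w(L, B) = -71 - 61*B*L (w(L, B) = -61*B*L - 71 = -71 - 61*B*L)
sqrt(a(-3)*(-96 - 51) + w(r(15), 148)) = sqrt(1*(-96 - 51) + (-71 - 61*148*(6 - 4*15**2))) = sqrt(1*(-147) + (-71 - 61*148*(6 - 4*225))) = sqrt(-147 + (-71 - 61*148*(6 - 900))) = sqrt(-147 + (-71 - 61*148*(-894))) = sqrt(-147 + (-71 + 8071032)) = sqrt(-147 + 8070961) = sqrt(8070814)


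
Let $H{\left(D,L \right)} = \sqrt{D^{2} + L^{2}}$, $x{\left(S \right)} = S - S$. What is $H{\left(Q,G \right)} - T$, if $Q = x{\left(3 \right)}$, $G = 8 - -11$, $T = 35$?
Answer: $-16$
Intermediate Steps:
$G = 19$ ($G = 8 + 11 = 19$)
$x{\left(S \right)} = 0$
$Q = 0$
$H{\left(Q,G \right)} - T = \sqrt{0^{2} + 19^{2}} - 35 = \sqrt{0 + 361} - 35 = \sqrt{361} - 35 = 19 - 35 = -16$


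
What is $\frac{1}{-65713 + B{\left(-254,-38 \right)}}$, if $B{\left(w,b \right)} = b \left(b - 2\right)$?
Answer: $- \frac{1}{64193} \approx -1.5578 \cdot 10^{-5}$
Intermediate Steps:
$B{\left(w,b \right)} = b \left(-2 + b\right)$
$\frac{1}{-65713 + B{\left(-254,-38 \right)}} = \frac{1}{-65713 - 38 \left(-2 - 38\right)} = \frac{1}{-65713 - -1520} = \frac{1}{-65713 + 1520} = \frac{1}{-64193} = - \frac{1}{64193}$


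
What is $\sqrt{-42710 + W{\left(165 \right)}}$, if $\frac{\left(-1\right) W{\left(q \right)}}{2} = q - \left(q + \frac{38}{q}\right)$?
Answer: $\frac{i \sqrt{1162767210}}{165} \approx 206.66 i$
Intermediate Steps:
$W{\left(q \right)} = \frac{76}{q}$ ($W{\left(q \right)} = - 2 \left(q - \left(q + \frac{38}{q}\right)\right) = - 2 \left(- \frac{38}{q}\right) = \frac{76}{q}$)
$\sqrt{-42710 + W{\left(165 \right)}} = \sqrt{-42710 + \frac{76}{165}} = \sqrt{- \frac{7047074}{165}} = \frac{i \sqrt{1162767210}}{165}$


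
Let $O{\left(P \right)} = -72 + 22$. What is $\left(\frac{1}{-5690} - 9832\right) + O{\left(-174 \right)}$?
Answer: $- \frac{56228581}{5690} \approx -9882.0$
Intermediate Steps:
$O{\left(P \right)} = -50$
$\left(\frac{1}{-5690} - 9832\right) + O{\left(-174 \right)} = \left(\frac{1}{-5690} - 9832\right) - 50 = \left(- \frac{1}{5690} - 9832\right) - 50 = - \frac{55944081}{5690} - 50 = - \frac{56228581}{5690}$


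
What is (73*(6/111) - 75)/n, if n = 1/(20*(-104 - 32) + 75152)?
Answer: -190423728/37 ≈ -5.1466e+6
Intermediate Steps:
n = 1/72432 (n = 1/(20*(-136) + 75152) = 1/(-2720 + 75152) = 1/72432 ≈ 1.3806e-5)
(73*(6/111) - 75)/n = (73*(6/111) - 75)/(1/72432) = (73*(6*(1/111)) - 75)*72432 = (73*(2/37) - 75)*72432 = (146/37 - 75)*72432 = -2629/37*72432 = -190423728/37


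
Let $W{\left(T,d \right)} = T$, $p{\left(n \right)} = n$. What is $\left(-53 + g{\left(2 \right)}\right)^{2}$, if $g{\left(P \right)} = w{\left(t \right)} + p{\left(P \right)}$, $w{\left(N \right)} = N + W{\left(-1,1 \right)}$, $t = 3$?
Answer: $2401$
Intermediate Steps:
$w{\left(N \right)} = -1 + N$ ($w{\left(N \right)} = N - 1 = -1 + N$)
$g{\left(P \right)} = 2 + P$ ($g{\left(P \right)} = \left(-1 + 3\right) + P = 2 + P$)
$\left(-53 + g{\left(2 \right)}\right)^{2} = \left(-53 + \left(2 + 2\right)\right)^{2} = \left(-53 + 4\right)^{2} = \left(-49\right)^{2} = 2401$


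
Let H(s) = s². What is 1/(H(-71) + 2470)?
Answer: 1/7511 ≈ 0.00013314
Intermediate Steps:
1/(H(-71) + 2470) = 1/((-71)² + 2470) = 1/(5041 + 2470) = 1/7511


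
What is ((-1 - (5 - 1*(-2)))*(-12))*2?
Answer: 192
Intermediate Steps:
((-1 - (5 - 1*(-2)))*(-12))*2 = ((-1 - (5 + 2))*(-12))*2 = ((-1 - 1*7)*(-12))*2 = ((-1 - 7)*(-12))*2 = -8*(-12)*2 = 96*2 = 192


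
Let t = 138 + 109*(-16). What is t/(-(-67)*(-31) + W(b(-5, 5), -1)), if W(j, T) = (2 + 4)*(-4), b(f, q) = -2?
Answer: 146/191 ≈ 0.76440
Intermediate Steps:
W(j, T) = -24 (W(j, T) = 6*(-4) = -24)
t = -1606 (t = 138 - 1744 = -1606)
t/(-(-67)*(-31) + W(b(-5, 5), -1)) = -1606/(-(-67)*(-31) - 24) = -1606/(-67*31 - 24) = -1606/(-2077 - 24) = -1606/(-2101) = -1606*(-1/2101) = 146/191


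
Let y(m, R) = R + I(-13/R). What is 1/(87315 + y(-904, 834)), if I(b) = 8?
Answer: 1/88157 ≈ 1.1343e-5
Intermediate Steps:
y(m, R) = 8 + R (y(m, R) = R + 8 = 8 + R)
1/(87315 + y(-904, 834)) = 1/(87315 + (8 + 834)) = 1/(87315 + 842) = 1/88157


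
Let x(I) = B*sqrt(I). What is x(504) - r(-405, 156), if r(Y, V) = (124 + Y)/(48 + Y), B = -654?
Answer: -281/357 - 3924*sqrt(14) ≈ -14683.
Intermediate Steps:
x(I) = -654*sqrt(I)
r(Y, V) = (124 + Y)/(48 + Y)
x(504) - r(-405, 156) = -3924*sqrt(14) - (124 - 405)/(48 - 405) = -3924*sqrt(14) - (-281)/(-357) = -3924*sqrt(14) - (-1)*(-281)/357 = -3924*sqrt(14) - 1*281/357 = -3924*sqrt(14) - 281/357 = -281/357 - 3924*sqrt(14)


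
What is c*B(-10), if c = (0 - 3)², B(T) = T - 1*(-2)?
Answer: -72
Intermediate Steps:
B(T) = 2 + T (B(T) = T + 2 = 2 + T)
c = 9 (c = (-3)² = 9)
c*B(-10) = 9*(2 - 10) = 9*(-8) = -72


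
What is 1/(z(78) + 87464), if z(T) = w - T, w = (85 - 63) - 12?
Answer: 1/87396 ≈ 1.1442e-5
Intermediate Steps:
w = 10 (w = 22 - 12 = 10)
z(T) = 10 - T
1/(z(78) + 87464) = 1/((10 - 1*78) + 87464) = 1/((10 - 78) + 87464) = 1/(-68 + 87464) = 1/87396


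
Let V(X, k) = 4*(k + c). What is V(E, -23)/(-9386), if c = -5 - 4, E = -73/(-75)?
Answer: 64/4693 ≈ 0.013637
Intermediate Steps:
E = 73/75 (E = -73*(-1/75) = 73/75 ≈ 0.97333)
c = -9
V(X, k) = -36 + 4*k (V(X, k) = 4*(k - 9) = 4*(-9 + k) = -36 + 4*k)
V(E, -23)/(-9386) = (-36 + 4*(-23))/(-9386) = (-36 - 92)*(-1/9386) = -128*(-1/9386) = 64/4693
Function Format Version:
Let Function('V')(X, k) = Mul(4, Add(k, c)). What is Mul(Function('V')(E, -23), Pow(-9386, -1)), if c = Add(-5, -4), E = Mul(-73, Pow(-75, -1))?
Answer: Rational(64, 4693) ≈ 0.013637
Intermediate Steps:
E = Rational(73, 75) (E = Mul(-73, Rational(-1, 75)) = Rational(73, 75) ≈ 0.97333)
c = -9
Function('V')(X, k) = Add(-36, Mul(4, k)) (Function('V')(X, k) = Mul(4, Add(k, -9)) = Mul(4, Add(-9, k)) = Add(-36, Mul(4, k)))
Mul(Function('V')(E, -23), Pow(-9386, -1)) = Mul(Add(-36, Mul(4, -23)), Pow(-9386, -1)) = Mul(Add(-36, -92), Rational(-1, 9386)) = Mul(-128, Rational(-1, 9386)) = Rational(64, 4693)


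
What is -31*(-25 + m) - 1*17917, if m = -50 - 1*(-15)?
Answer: -16057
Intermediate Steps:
m = -35 (m = -50 + 15 = -35)
-31*(-25 + m) - 1*17917 = -31*(-25 - 35) - 1*17917 = -31*(-60) - 17917 = 1860 - 17917 = -16057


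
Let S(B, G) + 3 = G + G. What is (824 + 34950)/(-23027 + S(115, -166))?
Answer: -17887/11681 ≈ -1.5313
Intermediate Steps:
S(B, G) = -3 + 2*G (S(B, G) = -3 + (G + G) = -3 + 2*G)
(824 + 34950)/(-23027 + S(115, -166)) = (824 + 34950)/(-23027 + (-3 + 2*(-166))) = 35774/(-23027 + (-3 - 332)) = 35774/(-23027 - 335) = 35774/(-23362) = 35774*(-1/23362) = -17887/11681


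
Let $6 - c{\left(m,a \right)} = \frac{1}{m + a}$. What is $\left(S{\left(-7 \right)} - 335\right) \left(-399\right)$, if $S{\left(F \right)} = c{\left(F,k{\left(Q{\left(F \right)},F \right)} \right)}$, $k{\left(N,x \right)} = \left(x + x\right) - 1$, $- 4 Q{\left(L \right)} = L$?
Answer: $\frac{2887563}{22} \approx 1.3125 \cdot 10^{5}$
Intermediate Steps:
$Q{\left(L \right)} = - \frac{L}{4}$
$k{\left(N,x \right)} = -1 + 2 x$ ($k{\left(N,x \right)} = 2 x - 1 = -1 + 2 x$)
$c{\left(m,a \right)} = 6 - \frac{1}{a + m}$ ($c{\left(m,a \right)} = 6 - \frac{1}{m + a} = 6 - \frac{1}{a + m}$)
$S{\left(F \right)} = \frac{-7 + 18 F}{-1 + 3 F}$ ($S{\left(F \right)} = \frac{-1 + 6 \left(-1 + 2 F\right) + 6 F}{\left(-1 + 2 F\right) + F} = \frac{-1 + \left(-6 + 12 F\right) + 6 F}{-1 + 3 F} = \frac{-7 + 18 F}{-1 + 3 F}$)
$\left(S{\left(-7 \right)} - 335\right) \left(-399\right) = \left(\frac{-7 + 18 \left(-7\right)}{-1 + 3 \left(-7\right)} - 335\right) \left(-399\right) = \left(\frac{-7 - 126}{-1 - 21} - 335\right) \left(-399\right) = \left(\frac{1}{-22} \left(-133\right) - 335\right) \left(-399\right) = \left(\left(- \frac{1}{22}\right) \left(-133\right) - 335\right) \left(-399\right) = \left(\frac{133}{22} - 335\right) \left(-399\right) = \left(- \frac{7237}{22}\right) \left(-399\right) = \frac{2887563}{22}$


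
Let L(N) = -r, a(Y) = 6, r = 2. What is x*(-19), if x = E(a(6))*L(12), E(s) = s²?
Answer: 1368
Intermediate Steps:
L(N) = -2 (L(N) = -1*2 = -2)
x = -72 (x = 6²*(-2) = 36*(-2) = -72)
x*(-19) = -72*(-19) = 1368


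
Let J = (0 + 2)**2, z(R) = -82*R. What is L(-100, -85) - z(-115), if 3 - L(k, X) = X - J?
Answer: -9338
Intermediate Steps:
J = 4 (J = 2**2 = 4)
L(k, X) = 7 - X (L(k, X) = 3 - (X - 1*4) = 3 - (X - 4) = 3 - (-4 + X) = 3 + (4 - X) = 7 - X)
L(-100, -85) - z(-115) = (7 - 1*(-85)) - (-82)*(-115) = (7 + 85) - 1*9430 = 92 - 9430 = -9338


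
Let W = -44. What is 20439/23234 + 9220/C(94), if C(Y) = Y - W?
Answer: 108519031/1603146 ≈ 67.691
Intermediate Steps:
C(Y) = 44 + Y (C(Y) = Y - 1*(-44) = Y + 44 = 44 + Y)
20439/23234 + 9220/C(94) = 20439/23234 + 9220/(44 + 94) = 20439*(1/23234) + 9220/138 = 20439/23234 + 9220*(1/138) = 20439/23234 + 4610/69 = 108519031/1603146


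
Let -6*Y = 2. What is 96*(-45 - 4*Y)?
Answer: -4192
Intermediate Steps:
Y = -1/3 (Y = -1/6*2 = -1/3 ≈ -0.33333)
96*(-45 - 4*Y) = 96*(-45 - 4*(-1/3)) = 96*(-45 + 4/3) = 96*(-131/3) = -4192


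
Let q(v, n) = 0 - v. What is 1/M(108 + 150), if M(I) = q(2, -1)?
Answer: -½ ≈ -0.50000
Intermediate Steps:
q(v, n) = -v
M(I) = -2 (M(I) = -1*2 = -2)
1/M(108 + 150) = 1/(-2) = -½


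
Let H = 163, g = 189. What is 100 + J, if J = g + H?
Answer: 452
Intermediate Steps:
J = 352 (J = 189 + 163 = 352)
100 + J = 100 + 352 = 452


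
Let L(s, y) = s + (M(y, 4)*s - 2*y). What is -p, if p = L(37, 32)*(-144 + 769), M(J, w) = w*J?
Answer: -2943125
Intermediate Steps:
M(J, w) = J*w
L(s, y) = s - 2*y + 4*s*y (L(s, y) = s + ((y*4)*s - 2*y) = s + ((4*y)*s - 2*y) = s + (4*s*y - 2*y) = s + (-2*y + 4*s*y) = s - 2*y + 4*s*y)
p = 2943125 (p = (37 - 2*32 + 4*37*32)*(-144 + 769) = (37 - 64 + 4736)*625 = 4709*625 = 2943125)
-p = -1*2943125 = -2943125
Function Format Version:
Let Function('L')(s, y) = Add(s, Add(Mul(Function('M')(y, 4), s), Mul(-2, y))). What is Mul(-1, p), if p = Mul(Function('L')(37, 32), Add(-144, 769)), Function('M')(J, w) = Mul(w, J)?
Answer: -2943125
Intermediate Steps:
Function('M')(J, w) = Mul(J, w)
Function('L')(s, y) = Add(s, Mul(-2, y), Mul(4, s, y)) (Function('L')(s, y) = Add(s, Add(Mul(Mul(y, 4), s), Mul(-2, y))) = Add(s, Add(Mul(Mul(4, y), s), Mul(-2, y))) = Add(s, Add(Mul(4, s, y), Mul(-2, y))) = Add(s, Add(Mul(-2, y), Mul(4, s, y))) = Add(s, Mul(-2, y), Mul(4, s, y)))
p = 2943125 (p = Mul(Add(37, Mul(-2, 32), Mul(4, 37, 32)), Add(-144, 769)) = Mul(Add(37, -64, 4736), 625) = Mul(4709, 625) = 2943125)
Mul(-1, p) = Mul(-1, 2943125) = -2943125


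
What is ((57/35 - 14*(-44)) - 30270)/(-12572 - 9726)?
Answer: 1037833/780430 ≈ 1.3298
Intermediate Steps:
((57/35 - 14*(-44)) - 30270)/(-12572 - 9726) = ((57*(1/35) + 616) - 30270)/(-22298) = ((57/35 + 616) - 30270)*(-1/22298) = (21617/35 - 30270)*(-1/22298) = -1037833/35*(-1/22298) = 1037833/780430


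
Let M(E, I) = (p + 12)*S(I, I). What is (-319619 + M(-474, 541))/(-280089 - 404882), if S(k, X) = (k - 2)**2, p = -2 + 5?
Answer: -4038196/684971 ≈ -5.8954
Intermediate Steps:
p = 3
S(k, X) = (-2 + k)**2
M(E, I) = 15*(-2 + I)**2 (M(E, I) = (3 + 12)*(-2 + I)**2 = 15*(-2 + I)**2)
(-319619 + M(-474, 541))/(-280089 - 404882) = (-319619 + 15*(-2 + 541)**2)/(-280089 - 404882) = (-319619 + 15*539**2)/(-684971) = (-319619 + 15*290521)*(-1/684971) = (-319619 + 4357815)*(-1/684971) = 4038196*(-1/684971) = -4038196/684971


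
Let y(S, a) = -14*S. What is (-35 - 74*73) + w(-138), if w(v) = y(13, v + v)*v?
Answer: 19679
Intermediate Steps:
w(v) = -182*v (w(v) = (-14*13)*v = -182*v)
(-35 - 74*73) + w(-138) = (-35 - 74*73) - 182*(-138) = (-35 - 5402) + 25116 = -5437 + 25116 = 19679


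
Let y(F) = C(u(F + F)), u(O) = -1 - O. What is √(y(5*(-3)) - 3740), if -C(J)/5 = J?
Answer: I*√3885 ≈ 62.33*I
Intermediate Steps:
C(J) = -5*J
y(F) = 5 + 10*F (y(F) = -5*(-1 - (F + F)) = -5*(-1 - 2*F) = 5 + 10*F)
√(y(5*(-3)) - 3740) = √((5 + 10*(5*(-3))) - 3740) = √((5 + 10*(-15)) - 3740) = √((5 - 150) - 3740) = √(-145 - 3740) = √(-3885) = I*√3885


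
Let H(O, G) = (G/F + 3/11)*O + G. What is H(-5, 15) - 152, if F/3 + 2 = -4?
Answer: -8857/66 ≈ -134.20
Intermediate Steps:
F = -18 (F = -6 + 3*(-4) = -6 - 12 = -18)
H(O, G) = G + O*(3/11 - G/18) (H(O, G) = (G/(-18) + 3/11)*O + G = (G*(-1/18) + 3*(1/11))*O + G = (-G/18 + 3/11)*O + G = (3/11 - G/18)*O + G = O*(3/11 - G/18) + G = G + O*(3/11 - G/18))
H(-5, 15) - 152 = (15 + (3/11)*(-5) - 1/18*15*(-5)) - 152 = (15 - 15/11 + 25/6) - 152 = 1175/66 - 152 = -8857/66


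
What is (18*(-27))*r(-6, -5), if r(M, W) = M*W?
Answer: -14580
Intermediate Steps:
(18*(-27))*r(-6, -5) = (18*(-27))*(-6*(-5)) = -486*30 = -14580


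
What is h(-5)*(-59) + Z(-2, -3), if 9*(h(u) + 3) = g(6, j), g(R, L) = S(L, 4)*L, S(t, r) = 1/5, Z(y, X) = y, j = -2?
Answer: 7993/45 ≈ 177.62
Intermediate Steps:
S(t, r) = ⅕
g(R, L) = L/5
h(u) = -137/45 (h(u) = -3 + ((⅕)*(-2))/9 = -3 + (⅑)*(-⅖) = -3 - 2/45 = -137/45)
h(-5)*(-59) + Z(-2, -3) = -137/45*(-59) - 2 = 8083/45 - 2 = 7993/45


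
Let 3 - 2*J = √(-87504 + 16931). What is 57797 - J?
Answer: 115591/2 + I*√70573/2 ≈ 57796.0 + 132.83*I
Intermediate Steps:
J = 3/2 - I*√70573/2 (J = 3/2 - √(-87504 + 16931)/2 = 3/2 - I*√70573/2 ≈ 1.5 - 132.83*I)
57797 - J = 57797 - (3/2 - I*√70573/2) = 57797 + (-3/2 + I*√70573/2) = 115591/2 + I*√70573/2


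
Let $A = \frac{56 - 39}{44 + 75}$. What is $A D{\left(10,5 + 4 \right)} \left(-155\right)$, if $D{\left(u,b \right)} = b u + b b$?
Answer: $- \frac{26505}{7} \approx -3786.4$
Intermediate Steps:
$D{\left(u,b \right)} = b^{2} + b u$ ($D{\left(u,b \right)} = b u + b^{2} = b^{2} + b u$)
$A = \frac{1}{7}$ ($A = \frac{17}{119} = 17 \cdot \frac{1}{119} = \frac{1}{7} \approx 0.14286$)
$A D{\left(10,5 + 4 \right)} \left(-155\right) = \frac{\left(5 + 4\right) \left(\left(5 + 4\right) + 10\right)}{7} \left(-155\right) = \frac{9 \left(9 + 10\right)}{7} \left(-155\right) = \frac{9 \cdot 19}{7} \left(-155\right) = \frac{1}{7} \cdot 171 \left(-155\right) = \frac{171}{7} \left(-155\right) = - \frac{26505}{7}$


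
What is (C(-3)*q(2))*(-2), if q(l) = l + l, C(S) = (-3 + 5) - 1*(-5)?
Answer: -56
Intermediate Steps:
C(S) = 7 (C(S) = 2 + 5 = 7)
q(l) = 2*l
(C(-3)*q(2))*(-2) = (7*(2*2))*(-2) = (7*4)*(-2) = 28*(-2) = -56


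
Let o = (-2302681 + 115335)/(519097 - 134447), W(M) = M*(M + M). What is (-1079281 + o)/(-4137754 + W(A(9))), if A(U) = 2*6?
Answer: 14826700857/56838439175 ≈ 0.26086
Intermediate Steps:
A(U) = 12
W(M) = 2*M² (W(M) = M*(2*M) = 2*M²)
o = -156239/27475 (o = -2187346/384650 = -2187346*1/384650 = -156239/27475 ≈ -5.6866)
(-1079281 + o)/(-4137754 + W(A(9))) = (-1079281 - 156239/27475)/(-4137754 + 2*12²) = -29653401714/(27475*(-4137754 + 2*144)) = -29653401714/(27475*(-4137754 + 288)) = -29653401714/27475/(-4137466) = -29653401714/27475*(-1/4137466) = 14826700857/56838439175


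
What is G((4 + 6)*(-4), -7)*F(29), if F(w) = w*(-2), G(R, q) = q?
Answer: 406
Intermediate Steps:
F(w) = -2*w
G((4 + 6)*(-4), -7)*F(29) = -(-14)*29 = -7*(-58) = 406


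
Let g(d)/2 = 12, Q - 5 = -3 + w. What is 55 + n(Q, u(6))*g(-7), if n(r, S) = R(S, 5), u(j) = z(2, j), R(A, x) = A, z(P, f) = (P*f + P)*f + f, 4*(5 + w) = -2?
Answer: 2215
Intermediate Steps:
w = -11/2 (w = -5 + (1/4)*(-2) = -5 - 1/2 = -11/2 ≈ -5.5000)
z(P, f) = f + f*(P + P*f) (z(P, f) = (P + P*f)*f + f = f*(P + P*f) + f = f + f*(P + P*f))
u(j) = j*(3 + 2*j) (u(j) = j*(1 + 2 + 2*j) = j*(3 + 2*j))
Q = -7/2 (Q = 5 + (-3 - 11/2) = 5 - 17/2 = -7/2 ≈ -3.5000)
n(r, S) = S
g(d) = 24 (g(d) = 2*12 = 24)
55 + n(Q, u(6))*g(-7) = 55 + (6*(3 + 2*6))*24 = 55 + (6*(3 + 12))*24 = 55 + (6*15)*24 = 55 + 90*24 = 55 + 2160 = 2215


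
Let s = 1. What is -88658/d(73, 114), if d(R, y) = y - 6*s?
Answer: -44329/54 ≈ -820.91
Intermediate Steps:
d(R, y) = -6 + y (d(R, y) = y - 6*1 = y - 6 = -6 + y)
-88658/d(73, 114) = -88658/(-6 + 114) = -88658/108 = -88658*1/108 = -44329/54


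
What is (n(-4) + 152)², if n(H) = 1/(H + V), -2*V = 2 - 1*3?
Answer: 1127844/49 ≈ 23017.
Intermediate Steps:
V = ½ (V = -(2 - 1*3)/2 = -(2 - 3)/2 = -½*(-1) = ½ ≈ 0.50000)
n(H) = 1/(½ + H) (n(H) = 1/(H + ½) = 1/(½ + H))
(n(-4) + 152)² = (2/(1 + 2*(-4)) + 152)² = (2/(1 - 8) + 152)² = (2/(-7) + 152)² = (2*(-⅐) + 152)² = (-2/7 + 152)² = (1062/7)² = 1127844/49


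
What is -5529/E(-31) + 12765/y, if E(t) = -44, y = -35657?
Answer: 196585893/1568908 ≈ 125.30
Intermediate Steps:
-5529/E(-31) + 12765/y = -5529/(-44) + 12765/(-35657) = -5529*(-1/44) + 12765*(-1/35657) = 5529/44 - 12765/35657 = 196585893/1568908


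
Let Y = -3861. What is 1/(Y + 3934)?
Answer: 1/73 ≈ 0.013699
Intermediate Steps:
1/(Y + 3934) = 1/(-3861 + 3934) = 1/73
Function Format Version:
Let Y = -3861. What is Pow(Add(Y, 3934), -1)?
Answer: Rational(1, 73) ≈ 0.013699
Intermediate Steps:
Pow(Add(Y, 3934), -1) = Pow(Add(-3861, 3934), -1) = Pow(73, -1) = Rational(1, 73)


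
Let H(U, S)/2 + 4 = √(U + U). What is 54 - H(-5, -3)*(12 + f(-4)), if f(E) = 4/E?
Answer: 142 - 22*I*√10 ≈ 142.0 - 69.57*I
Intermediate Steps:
H(U, S) = -8 + 2*√2*√U (H(U, S) = -8 + 2*√(U + U) = -8 + 2*√(2*U) = -8 + 2*(√2*√U) = -8 + 2*√2*√U)
54 - H(-5, -3)*(12 + f(-4)) = 54 - (-8 + 2*√2*√(-5))*(12 + 4/(-4)) = 54 - (-8 + 2*√2*(I*√5))*(12 + 4*(-¼)) = 54 - (-8 + 2*I*√10)*(12 - 1) = 54 - (-8 + 2*I*√10)*11 = 54 - (-88 + 22*I*√10) = 54 + (88 - 22*I*√10) = 142 - 22*I*√10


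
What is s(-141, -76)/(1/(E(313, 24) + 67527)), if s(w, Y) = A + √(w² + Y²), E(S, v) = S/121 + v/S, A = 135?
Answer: 345269377440/37873 + 2557550944*√25657/37873 ≈ 1.9933e+7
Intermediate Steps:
E(S, v) = S/121 + v/S (E(S, v) = S*(1/121) + v/S = S/121 + v/S)
s(w, Y) = 135 + √(Y² + w²) (s(w, Y) = 135 + √(w² + Y²) = 135 + √(Y² + w²))
s(-141, -76)/(1/(E(313, 24) + 67527)) = (135 + √((-76)² + (-141)²))/(1/(((1/121)*313 + 24/313) + 67527)) = (135 + √(5776 + 19881))/(1/((313/121 + 24*(1/313)) + 67527)) = (135 + √25657)/(1/((313/121 + 24/313) + 67527)) = (135 + √25657)/(1/(100873/37873 + 67527)) = (135 + √25657)/(1/(2557550944/37873)) = (135 + √25657)/(37873/2557550944) = (135 + √25657)*(2557550944/37873) = 345269377440/37873 + 2557550944*√25657/37873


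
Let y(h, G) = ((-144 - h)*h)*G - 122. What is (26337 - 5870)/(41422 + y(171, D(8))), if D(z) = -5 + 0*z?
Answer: 20467/310625 ≈ 0.065890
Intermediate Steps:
D(z) = -5 (D(z) = -5 + 0 = -5)
y(h, G) = -122 + G*h*(-144 - h) (y(h, G) = (h*(-144 - h))*G - 122 = G*h*(-144 - h) - 122 = -122 + G*h*(-144 - h))
(26337 - 5870)/(41422 + y(171, D(8))) = (26337 - 5870)/(41422 + (-122 - 1*(-5)*171² - 144*(-5)*171)) = 20467/(41422 + (-122 - 1*(-5)*29241 + 123120)) = 20467/(41422 + (-122 + 146205 + 123120)) = 20467/(41422 + 269203) = 20467/310625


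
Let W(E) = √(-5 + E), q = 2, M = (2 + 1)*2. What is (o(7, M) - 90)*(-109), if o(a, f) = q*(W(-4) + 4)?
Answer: 8938 - 654*I ≈ 8938.0 - 654.0*I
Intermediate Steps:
M = 6 (M = 3*2 = 6)
o(a, f) = 8 + 6*I (o(a, f) = 2*(√(-5 - 4) + 4) = 2*(√(-9) + 4) = 2*(3*I + 4) = 2*(4 + 3*I) = 8 + 6*I)
(o(7, M) - 90)*(-109) = ((8 + 6*I) - 90)*(-109) = (-82 + 6*I)*(-109) = 8938 - 654*I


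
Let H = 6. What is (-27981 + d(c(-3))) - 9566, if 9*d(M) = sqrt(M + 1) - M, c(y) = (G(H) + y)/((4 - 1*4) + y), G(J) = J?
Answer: -337922/9 ≈ -37547.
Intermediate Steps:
c(y) = (6 + y)/y (c(y) = (6 + y)/((4 - 1*4) + y) = (6 + y)/((4 - 4) + y) = (6 + y)/(0 + y) = (6 + y)/y)
d(M) = -M/9 + sqrt(1 + M)/9 (d(M) = (sqrt(M + 1) - M)/9 = (sqrt(1 + M) - M)/9 = -M/9 + sqrt(1 + M)/9)
(-27981 + d(c(-3))) - 9566 = (-27981 + (-(6 - 3)/(9*(-3)) + sqrt(1 + (6 - 3)/(-3))/9)) - 9566 = (-27981 + (-(-1)*3/27 + sqrt(1 - 1/3*3)/9)) - 9566 = (-27981 + (-1/9*(-1) + sqrt(1 - 1)/9)) - 9566 = (-27981 + (1/9 + sqrt(0)/9)) - 9566 = (-27981 + (1/9 + (1/9)*0)) - 9566 = (-27981 + (1/9 + 0)) - 9566 = (-27981 + 1/9) - 9566 = -251828/9 - 9566 = -337922/9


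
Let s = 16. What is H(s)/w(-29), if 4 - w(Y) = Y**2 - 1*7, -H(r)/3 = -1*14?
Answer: -21/415 ≈ -0.050602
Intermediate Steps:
H(r) = 42 (H(r) = -(-3)*14 = -3*(-14) = 42)
w(Y) = 11 - Y**2 (w(Y) = 4 - (Y**2 - 1*7) = 4 - (Y**2 - 7) = 4 - (-7 + Y**2) = 4 + (7 - Y**2) = 11 - Y**2)
H(s)/w(-29) = 42/(11 - 1*(-29)**2) = 42/(11 - 1*841) = 42/(11 - 841) = 42/(-830) = 42*(-1/830) = -21/415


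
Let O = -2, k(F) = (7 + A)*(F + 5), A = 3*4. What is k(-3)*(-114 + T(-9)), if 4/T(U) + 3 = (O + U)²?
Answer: -255512/59 ≈ -4330.7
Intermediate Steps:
A = 12
k(F) = 95 + 19*F (k(F) = (7 + 12)*(F + 5) = 19*(5 + F) = 95 + 19*F)
T(U) = 4/(-3 + (-2 + U)²)
k(-3)*(-114 + T(-9)) = (95 + 19*(-3))*(-114 + 4/(-3 + (-2 - 9)²)) = (95 - 57)*(-114 + 4/(-3 + (-11)²)) = 38*(-114 + 4/(-3 + 121)) = 38*(-114 + 4/118) = 38*(-114 + 4*(1/118)) = 38*(-114 + 2/59) = 38*(-6724/59) = -255512/59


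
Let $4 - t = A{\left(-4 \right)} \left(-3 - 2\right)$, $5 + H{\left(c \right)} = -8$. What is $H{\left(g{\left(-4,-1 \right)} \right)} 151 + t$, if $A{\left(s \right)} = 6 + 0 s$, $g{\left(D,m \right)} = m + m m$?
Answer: $-1929$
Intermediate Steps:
$g{\left(D,m \right)} = m + m^{2}$
$H{\left(c \right)} = -13$ ($H{\left(c \right)} = -5 - 8 = -13$)
$A{\left(s \right)} = 6$ ($A{\left(s \right)} = 6 + 0 = 6$)
$t = 34$ ($t = 4 - 6 \left(-3 - 2\right) = 4 - 6 \left(-5\right) = 4 - -30 = 4 + 30 = 34$)
$H{\left(g{\left(-4,-1 \right)} \right)} 151 + t = \left(-13\right) 151 + 34 = -1963 + 34 = -1929$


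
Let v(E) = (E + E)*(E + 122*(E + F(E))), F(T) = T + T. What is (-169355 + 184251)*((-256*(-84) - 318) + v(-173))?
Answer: 327549216512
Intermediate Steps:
F(T) = 2*T
v(E) = 734*E**2 (v(E) = (E + E)*(E + 122*(E + 2*E)) = (2*E)*(E + 122*(3*E)) = (2*E)*(E + 366*E) = (2*E)*(367*E) = 734*E**2)
(-169355 + 184251)*((-256*(-84) - 318) + v(-173)) = (-169355 + 184251)*((-256*(-84) - 318) + 734*(-173)**2) = 14896*((21504 - 318) + 734*29929) = 14896*(21186 + 21967886) = 14896*21989072 = 327549216512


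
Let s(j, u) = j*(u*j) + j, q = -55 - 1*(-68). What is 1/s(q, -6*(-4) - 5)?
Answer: 1/3224 ≈ 0.00031017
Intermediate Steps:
q = 13 (q = -55 + 68 = 13)
s(j, u) = j + u*j² (s(j, u) = j*(j*u) + j = u*j² + j = j + u*j²)
1/s(q, -6*(-4) - 5) = 1/(13*(1 + 13*(-6*(-4) - 5))) = 1/(13*(1 + 13*(24 - 5))) = 1/(13*(1 + 13*19)) = 1/(13*(1 + 247)) = 1/(13*248) = 1/3224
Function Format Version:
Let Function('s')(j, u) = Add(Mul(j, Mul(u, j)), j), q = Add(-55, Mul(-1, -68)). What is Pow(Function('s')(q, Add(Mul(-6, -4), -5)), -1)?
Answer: Rational(1, 3224) ≈ 0.00031017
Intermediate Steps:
q = 13 (q = Add(-55, 68) = 13)
Function('s')(j, u) = Add(j, Mul(u, Pow(j, 2))) (Function('s')(j, u) = Add(Mul(j, Mul(j, u)), j) = Add(Mul(u, Pow(j, 2)), j) = Add(j, Mul(u, Pow(j, 2))))
Pow(Function('s')(q, Add(Mul(-6, -4), -5)), -1) = Pow(Mul(13, Add(1, Mul(13, Add(Mul(-6, -4), -5)))), -1) = Pow(Mul(13, Add(1, Mul(13, Add(24, -5)))), -1) = Pow(Mul(13, Add(1, Mul(13, 19))), -1) = Pow(Mul(13, Add(1, 247)), -1) = Pow(Mul(13, 248), -1) = Pow(3224, -1) = Rational(1, 3224)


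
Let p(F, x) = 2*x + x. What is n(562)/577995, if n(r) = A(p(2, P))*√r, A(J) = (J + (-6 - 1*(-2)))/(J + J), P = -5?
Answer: 19*√562/17339850 ≈ 2.5976e-5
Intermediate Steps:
p(F, x) = 3*x
A(J) = (-4 + J)/(2*J) (A(J) = (J + (-6 + 2))/((2*J)) = (J - 4)*(1/(2*J)) = (-4 + J)*(1/(2*J)) = (-4 + J)/(2*J))
n(r) = 19*√r/30 (n(r) = ((-4 + 3*(-5))/(2*((3*(-5)))))*√r = ((½)*(-4 - 15)/(-15))*√r = ((½)*(-1/15)*(-19))*√r = 19*√r/30)
n(562)/577995 = (19*√562/30)/577995 = (19*√562/30)*(1/577995) = 19*√562/17339850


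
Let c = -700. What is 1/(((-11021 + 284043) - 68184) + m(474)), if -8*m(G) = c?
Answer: 2/409851 ≈ 4.8798e-6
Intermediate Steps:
m(G) = 175/2 (m(G) = -⅛*(-700) = 175/2)
1/(((-11021 + 284043) - 68184) + m(474)) = 1/(((-11021 + 284043) - 68184) + 175/2) = 1/((273022 - 68184) + 175/2) = 1/(204838 + 175/2) = 1/(409851/2) = 2/409851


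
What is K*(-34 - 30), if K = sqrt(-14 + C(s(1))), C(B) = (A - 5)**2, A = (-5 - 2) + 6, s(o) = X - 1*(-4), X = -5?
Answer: -64*sqrt(22) ≈ -300.19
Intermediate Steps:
s(o) = -1 (s(o) = -5 - 1*(-4) = -5 + 4 = -1)
A = -1 (A = -7 + 6 = -1)
C(B) = 36 (C(B) = (-1 - 5)**2 = (-6)**2 = 36)
K = sqrt(22) (K = sqrt(-14 + 36) = sqrt(22) ≈ 4.6904)
K*(-34 - 30) = sqrt(22)*(-34 - 30) = sqrt(22)*(-64) = -64*sqrt(22)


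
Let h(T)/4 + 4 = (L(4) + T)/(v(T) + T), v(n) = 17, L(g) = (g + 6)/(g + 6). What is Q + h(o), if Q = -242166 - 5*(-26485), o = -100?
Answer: -9109435/83 ≈ -1.0975e+5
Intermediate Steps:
L(g) = 1 (L(g) = (6 + g)/(6 + g) = 1)
h(T) = -16 + 4*(1 + T)/(17 + T) (h(T) = -16 + 4*((1 + T)/(17 + T)) = -16 + 4*(1 + T)/(17 + T))
Q = -109741 (Q = -242166 - 1*(-132425) = -242166 + 132425 = -109741)
Q + h(o) = -109741 + 4*(-67 - 3*(-100))/(17 - 100) = -109741 + 4*(-67 + 300)/(-83) = -109741 + 4*(-1/83)*233 = -109741 - 932/83 = -9109435/83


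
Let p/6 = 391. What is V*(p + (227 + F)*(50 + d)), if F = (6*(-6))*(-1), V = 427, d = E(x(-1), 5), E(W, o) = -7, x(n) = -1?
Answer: 5830685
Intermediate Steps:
p = 2346 (p = 6*391 = 2346)
d = -7
F = 36 (F = -36*(-1) = 36)
V*(p + (227 + F)*(50 + d)) = 427*(2346 + (227 + 36)*(50 - 7)) = 427*(2346 + 263*43) = 427*(2346 + 11309) = 427*13655 = 5830685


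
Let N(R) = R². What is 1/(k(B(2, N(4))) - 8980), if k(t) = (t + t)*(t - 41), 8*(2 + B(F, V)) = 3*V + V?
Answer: -1/9400 ≈ -0.00010638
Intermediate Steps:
B(F, V) = -2 + V/2 (B(F, V) = -2 + (3*V + V)/8 = -2 + (4*V)/8 = -2 + V/2)
k(t) = 2*t*(-41 + t) (k(t) = (2*t)*(-41 + t) = 2*t*(-41 + t))
1/(k(B(2, N(4))) - 8980) = 1/(2*(-2 + (½)*4²)*(-41 + (-2 + (½)*4²)) - 8980) = 1/(2*(-2 + (½)*16)*(-41 + (-2 + (½)*16)) - 8980) = 1/(2*(-2 + 8)*(-41 + (-2 + 8)) - 8980) = 1/(2*6*(-41 + 6) - 8980) = 1/(2*6*(-35) - 8980) = 1/(-420 - 8980) = 1/(-9400) = -1/9400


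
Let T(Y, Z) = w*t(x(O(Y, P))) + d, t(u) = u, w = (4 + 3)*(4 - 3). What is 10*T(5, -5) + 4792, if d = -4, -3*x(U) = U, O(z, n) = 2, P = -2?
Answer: 14116/3 ≈ 4705.3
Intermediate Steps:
w = 7 (w = 7*1 = 7)
x(U) = -U/3
T(Y, Z) = -26/3 (T(Y, Z) = 7*(-⅓*2) - 4 = 7*(-⅔) - 4 = -14/3 - 4 = -26/3)
10*T(5, -5) + 4792 = 10*(-26/3) + 4792 = -260/3 + 4792 = 14116/3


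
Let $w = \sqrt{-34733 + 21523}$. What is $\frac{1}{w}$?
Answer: $- \frac{i \sqrt{13210}}{13210} \approx - 0.0087006 i$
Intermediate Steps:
$w = i \sqrt{13210}$ ($w = \sqrt{-13210} = i \sqrt{13210} \approx 114.93 i$)
$\frac{1}{w} = \frac{1}{i \sqrt{13210}} = - \frac{i \sqrt{13210}}{13210}$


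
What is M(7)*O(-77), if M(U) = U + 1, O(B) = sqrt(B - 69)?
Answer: 8*I*sqrt(146) ≈ 96.664*I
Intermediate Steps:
O(B) = sqrt(-69 + B)
M(U) = 1 + U
M(7)*O(-77) = (1 + 7)*sqrt(-69 - 77) = 8*sqrt(-146) = 8*(I*sqrt(146)) = 8*I*sqrt(146)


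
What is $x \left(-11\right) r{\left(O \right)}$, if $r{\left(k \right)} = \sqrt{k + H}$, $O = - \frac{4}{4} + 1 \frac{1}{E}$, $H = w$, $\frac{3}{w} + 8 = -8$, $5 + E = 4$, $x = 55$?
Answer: $- \frac{605 i \sqrt{35}}{4} \approx - 894.81 i$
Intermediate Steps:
$E = -1$ ($E = -5 + 4 = -1$)
$w = - \frac{3}{16}$ ($w = \frac{3}{-8 - 8} = \frac{3}{-16} = 3 \left(- \frac{1}{16}\right) = - \frac{3}{16} \approx -0.1875$)
$H = - \frac{3}{16} \approx -0.1875$
$O = -2$ ($O = - \frac{4}{4} + 1 \frac{1}{-1} = \left(-4\right) \frac{1}{4} + 1 \left(-1\right) = -1 - 1 = -2$)
$r{\left(k \right)} = \sqrt{- \frac{3}{16} + k}$ ($r{\left(k \right)} = \sqrt{k - \frac{3}{16}} = \sqrt{- \frac{3}{16} + k}$)
$x \left(-11\right) r{\left(O \right)} = 55 \left(-11\right) \frac{\sqrt{-3 + 16 \left(-2\right)}}{4} = - 605 \frac{\sqrt{-3 - 32}}{4} = - 605 \frac{\sqrt{-35}}{4} = - 605 \frac{i \sqrt{35}}{4} = - \frac{605 i \sqrt{35}}{4}$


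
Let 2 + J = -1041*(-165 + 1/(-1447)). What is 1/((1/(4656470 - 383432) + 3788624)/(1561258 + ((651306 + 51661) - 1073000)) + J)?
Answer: 7365446603672850/1265139929220449262811 ≈ 5.8218e-6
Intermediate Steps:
J = 248542102/1447 (J = -2 - 1041*(-165 + 1/(-1447)) = -2 - 1041*(-165 - 1/1447) = -2 - 1041*(-238756/1447) = -2 + 248544996/1447 = 248542102/1447 ≈ 1.7176e+5)
1/((1/(4656470 - 383432) + 3788624)/(1561258 + ((651306 + 51661) - 1073000)) + J) = 1/((1/(4656470 - 383432) + 3788624)/(1561258 + ((651306 + 51661) - 1073000)) + 248542102/1447) = 1/((1/4273038 + 3788624)/(1561258 + (702967 - 1073000)) + 248542102/1447) = 1/((1/4273038 + 3788624)/(1561258 - 370033) + 248542102/1447) = 1/((16188934319713/4273038)/1191225 + 248542102/1447) = 1/((16188934319713/4273038)*(1/1191225) + 248542102/1447) = 1/(16188934319713/5090149691550 + 248542102/1447) = 1/(1265139929220449262811/7365446603672850) = 7365446603672850/1265139929220449262811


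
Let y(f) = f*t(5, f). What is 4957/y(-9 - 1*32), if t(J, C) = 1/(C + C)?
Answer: 9914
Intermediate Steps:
t(J, C) = 1/(2*C)
y(f) = ½ (y(f) = f*(1/(2*f)) = ½)
4957/y(-9 - 1*32) = 4957/(½) = 4957*2 = 9914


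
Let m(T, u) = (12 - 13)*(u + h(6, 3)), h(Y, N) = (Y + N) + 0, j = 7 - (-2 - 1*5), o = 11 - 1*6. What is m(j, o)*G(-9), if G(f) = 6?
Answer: -84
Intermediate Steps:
o = 5 (o = 11 - 6 = 5)
j = 14 (j = 7 - (-2 - 5) = 7 - 1*(-7) = 7 + 7 = 14)
h(Y, N) = N + Y (h(Y, N) = (N + Y) + 0 = N + Y)
m(T, u) = -9 - u (m(T, u) = (12 - 13)*(u + (3 + 6)) = -(u + 9) = -(9 + u) = -9 - u)
m(j, o)*G(-9) = (-9 - 1*5)*6 = (-9 - 5)*6 = -14*6 = -84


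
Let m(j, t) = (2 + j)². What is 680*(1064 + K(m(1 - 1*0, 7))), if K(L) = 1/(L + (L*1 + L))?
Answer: 19535720/27 ≈ 7.2355e+5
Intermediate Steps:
K(L) = 1/(3*L) (K(L) = 1/(L + (L + L)) = 1/(L + 2*L) = 1/(3*L))
680*(1064 + K(m(1 - 1*0, 7))) = 680*(1064 + 1/(3*((2 + (1 - 1*0))²))) = 680*(1064 + 1/(3*((2 + (1 + 0))²))) = 680*(1064 + 1/(3*((2 + 1)²))) = 680*(1064 + 1/(3*(3²))) = 680*(1064 + (⅓)/9) = 680*(1064 + (⅓)*(⅑)) = 680*(1064 + 1/27) = 680*(28729/27) = 19535720/27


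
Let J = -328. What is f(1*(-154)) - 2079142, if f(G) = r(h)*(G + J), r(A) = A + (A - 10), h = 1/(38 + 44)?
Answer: -85047684/41 ≈ -2.0743e+6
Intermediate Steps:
h = 1/82 ≈ 0.012195
r(A) = -10 + 2*A (r(A) = A + (-10 + A) = -10 + 2*A)
f(G) = 3272 - 409*G/41 (f(G) = (-10 + 2*(1/82))*(G - 328) = (-10 + 1/41)*(-328 + G) = -409*(-328 + G)/41 = 3272 - 409*G/41)
f(1*(-154)) - 2079142 = (3272 - 409*(-154)/41) - 2079142 = (3272 - 409/41*(-154)) - 2079142 = (3272 + 62986/41) - 2079142 = 197138/41 - 2079142 = -85047684/41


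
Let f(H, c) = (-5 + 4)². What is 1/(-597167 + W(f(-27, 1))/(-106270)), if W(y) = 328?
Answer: -53135/31730468709 ≈ -1.6746e-6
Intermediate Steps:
f(H, c) = 1 (f(H, c) = (-1)² = 1)
1/(-597167 + W(f(-27, 1))/(-106270)) = 1/(-597167 + 328/(-106270)) = 1/(-597167 + 328*(-1/106270)) = 1/(-597167 - 164/53135) = 1/(-31730468709/53135) = -53135/31730468709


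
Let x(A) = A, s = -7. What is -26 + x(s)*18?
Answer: -152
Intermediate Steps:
-26 + x(s)*18 = -26 - 7*18 = -26 - 126 = -152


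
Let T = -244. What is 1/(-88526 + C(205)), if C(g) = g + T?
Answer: -1/88565 ≈ -1.1291e-5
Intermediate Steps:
C(g) = -244 + g (C(g) = g - 244 = -244 + g)
1/(-88526 + C(205)) = 1/(-88526 + (-244 + 205)) = 1/(-88526 - 39) = 1/(-88565) = -1/88565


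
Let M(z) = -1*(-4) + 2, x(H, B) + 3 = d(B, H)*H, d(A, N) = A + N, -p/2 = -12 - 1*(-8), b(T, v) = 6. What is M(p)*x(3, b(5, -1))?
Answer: 144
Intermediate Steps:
p = 8 (p = -2*(-12 - 1*(-8)) = -2*(-12 + 8) = -2*(-4) = 8)
x(H, B) = -3 + H*(B + H) (x(H, B) = -3 + (B + H)*H = -3 + H*(B + H))
M(z) = 6 (M(z) = 4 + 2 = 6)
M(p)*x(3, b(5, -1)) = 6*(-3 + 3*(6 + 3)) = 6*(-3 + 3*9) = 6*(-3 + 27) = 6*24 = 144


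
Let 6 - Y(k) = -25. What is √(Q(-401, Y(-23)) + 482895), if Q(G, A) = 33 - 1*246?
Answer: √482682 ≈ 694.75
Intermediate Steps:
Y(k) = 31 (Y(k) = 6 - 1*(-25) = 6 + 25 = 31)
Q(G, A) = -213 (Q(G, A) = 33 - 246 = -213)
√(Q(-401, Y(-23)) + 482895) = √(-213 + 482895) = √482682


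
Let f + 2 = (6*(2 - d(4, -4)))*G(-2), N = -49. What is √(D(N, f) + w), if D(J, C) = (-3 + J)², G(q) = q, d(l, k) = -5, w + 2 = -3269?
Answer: 9*I*√7 ≈ 23.812*I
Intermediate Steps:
w = -3271 (w = -2 - 3269 = -3271)
f = -86 (f = -2 + (6*(2 - 1*(-5)))*(-2) = -2 + (6*(2 + 5))*(-2) = -2 + (6*7)*(-2) = -2 + 42*(-2) = -2 - 84 = -86)
√(D(N, f) + w) = √((-3 - 49)² - 3271) = √((-52)² - 3271) = √(2704 - 3271) = √(-567) = 9*I*√7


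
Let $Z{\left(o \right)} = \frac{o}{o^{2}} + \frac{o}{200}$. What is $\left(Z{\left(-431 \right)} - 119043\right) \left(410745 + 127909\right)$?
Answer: $- \frac{2763750872376447}{43100} \approx -6.4124 \cdot 10^{10}$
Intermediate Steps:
$Z{\left(o \right)} = \frac{1}{o} + \frac{o}{200}$ ($Z{\left(o \right)} = \frac{o}{o^{2}} + o \frac{1}{200} = \frac{1}{o} + \frac{o}{200}$)
$\left(Z{\left(-431 \right)} - 119043\right) \left(410745 + 127909\right) = \left(\left(\frac{1}{-431} + \frac{1}{200} \left(-431\right)\right) - 119043\right) \left(410745 + 127909\right) = \left(\left(- \frac{1}{431} - \frac{431}{200}\right) - 119043\right) 538654 = \left(- \frac{185961}{86200} - 119043\right) 538654 = \left(- \frac{10261692561}{86200}\right) 538654 = - \frac{2763750872376447}{43100}$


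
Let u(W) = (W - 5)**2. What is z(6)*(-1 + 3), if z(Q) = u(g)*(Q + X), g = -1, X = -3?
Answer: 216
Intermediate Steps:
u(W) = (-5 + W)**2
z(Q) = -108 + 36*Q (z(Q) = (-5 - 1)**2*(Q - 3) = (-6)**2*(-3 + Q) = 36*(-3 + Q) = -108 + 36*Q)
z(6)*(-1 + 3) = (-108 + 36*6)*(-1 + 3) = (-108 + 216)*2 = 108*2 = 216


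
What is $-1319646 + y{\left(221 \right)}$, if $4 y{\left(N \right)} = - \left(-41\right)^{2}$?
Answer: $- \frac{5280265}{4} \approx -1.3201 \cdot 10^{6}$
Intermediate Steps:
$y{\left(N \right)} = - \frac{1681}{4}$ ($y{\left(N \right)} = \frac{\left(-1\right) \left(-41\right)^{2}}{4} = \frac{\left(-1\right) 1681}{4} = \frac{1}{4} \left(-1681\right) = - \frac{1681}{4}$)
$-1319646 + y{\left(221 \right)} = -1319646 - \frac{1681}{4} = - \frac{5280265}{4}$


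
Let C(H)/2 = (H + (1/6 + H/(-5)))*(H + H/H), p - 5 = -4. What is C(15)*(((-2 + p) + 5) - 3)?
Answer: 1168/3 ≈ 389.33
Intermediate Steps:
p = 1 (p = 5 - 4 = 1)
C(H) = 2*(1 + H)*(⅙ + 4*H/5) (C(H) = 2*((H + (1/6 + H/(-5)))*(H + H/H)) = 2*((H + (1*(⅙) + H*(-⅕)))*(H + 1)) = 2*((H + (⅙ - H/5))*(1 + H)) = 2*((⅙ + 4*H/5)*(1 + H)) = 2*((1 + H)*(⅙ + 4*H/5)) = 2*(1 + H)*(⅙ + 4*H/5))
C(15)*(((-2 + p) + 5) - 3) = (⅓ + (8/5)*15² + (29/15)*15)*(((-2 + 1) + 5) - 3) = (⅓ + (8/5)*225 + 29)*((-1 + 5) - 3) = (⅓ + 360 + 29)*(4 - 3) = (1168/3)*1 = 1168/3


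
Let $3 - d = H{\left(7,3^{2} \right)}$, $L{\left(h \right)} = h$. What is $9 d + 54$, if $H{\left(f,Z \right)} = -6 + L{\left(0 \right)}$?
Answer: $135$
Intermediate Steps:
$H{\left(f,Z \right)} = -6$ ($H{\left(f,Z \right)} = -6 + 0 = -6$)
$d = 9$ ($d = 3 - -6 = 3 + 6 = 9$)
$9 d + 54 = 9 \cdot 9 + 54 = 81 + 54 = 135$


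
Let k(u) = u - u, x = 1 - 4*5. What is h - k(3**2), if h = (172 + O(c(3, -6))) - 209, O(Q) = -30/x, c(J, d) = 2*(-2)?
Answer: -673/19 ≈ -35.421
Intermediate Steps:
c(J, d) = -4
x = -19 (x = 1 - 20 = -19)
k(u) = 0
O(Q) = 30/19 (O(Q) = -30/(-19) = -30*(-1/19) = 30/19)
h = -673/19 (h = (172 + 30/19) - 209 = 3298/19 - 209 = -673/19 ≈ -35.421)
h - k(3**2) = -673/19 - 1*0 = -673/19 + 0 = -673/19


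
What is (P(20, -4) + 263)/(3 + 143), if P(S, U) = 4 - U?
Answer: 271/146 ≈ 1.8562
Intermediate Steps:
(P(20, -4) + 263)/(3 + 143) = ((4 - 1*(-4)) + 263)/(3 + 143) = ((4 + 4) + 263)/146 = (8 + 263)*(1/146) = 271*(1/146) = 271/146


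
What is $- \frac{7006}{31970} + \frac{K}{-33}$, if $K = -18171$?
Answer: $\frac{96782612}{175835} \approx 550.42$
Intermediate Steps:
$- \frac{7006}{31970} + \frac{K}{-33} = - \frac{7006}{31970} - \frac{18171}{-33} = \left(-7006\right) \frac{1}{31970} - - \frac{6057}{11} = - \frac{3503}{15985} + \frac{6057}{11} = \frac{96782612}{175835}$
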